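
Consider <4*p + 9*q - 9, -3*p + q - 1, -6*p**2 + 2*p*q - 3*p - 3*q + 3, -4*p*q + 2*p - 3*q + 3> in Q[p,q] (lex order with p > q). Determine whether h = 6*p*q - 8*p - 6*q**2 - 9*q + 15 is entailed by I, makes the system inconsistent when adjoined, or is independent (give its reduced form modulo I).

6*p*q - 8*p - 6*q**2 - 9*q + 15 lies in I (it reduces to 0).

First compute the reduced Gröbner basis of I by Buchberger's algorithm.
f_1 = 4*p + 9*q - 9, LT = p.
f_2 = -3*p + q - 1, LT = p.
f_3 = -6*p**2 + 2*p*q - 3*p - 3*q + 3, LT = p**2.
f_4 = -4*p*q + 2*p - 3*q + 3, LT = p*q.

S(f_1,f_2): lcm = p. S = 31/12*q - 31/12.
  leading term q: no divisor's leading term divides it; move 31/12*q to the remainder.
  leading term 1: no divisor's leading term divides it; move -31/12 to the remainder.
  remainder 31/12*q - 31/12 ≠ 0; add k_5 = 31/12*q - 31/12 to the basis.

The other S-polynomials (S(f_1,f_3), S(f_1,f_4), S(f_2,f_3), S(f_2,f_4), S(f_3,f_4), S(f_1,k_5), S(f_2,k_5), S(f_3,k_5), S(f_4,k_5)) all reduce to 0 modulo the current basis, so we have a Gröbner basis.
Inter-reduce: drop elements whose leading term is divisible by another's, tail-reduce, and make monic.
Reduced Gröbner basis: {p, q - 1}.
Label its elements g_1 = p, g_2 = q - 1.

Reduce h = 6*p*q - 8*p - 6*q**2 - 9*q + 15 modulo G:
  leading term p*q: subtract (6*q)·g_1 from 6*p*q - 8*p - 6*q**2 - 9*q + 15 → -8*p - 6*q**2 - 9*q + 15
  leading term p: subtract (-8)·g_1 from -8*p - 6*q**2 - 9*q + 15 → -6*q**2 - 9*q + 15
  leading term q**2: subtract (-6*q)·g_2 from -6*q**2 - 9*q + 15 → -15*q + 15
  leading term q: subtract (-15)·g_2 from -15*q + 15 → 0
  normal form = 0.
Since the normal form is 0, h ∈ I.

The remainder on division by a Gröbner basis is unique — it is the normal form.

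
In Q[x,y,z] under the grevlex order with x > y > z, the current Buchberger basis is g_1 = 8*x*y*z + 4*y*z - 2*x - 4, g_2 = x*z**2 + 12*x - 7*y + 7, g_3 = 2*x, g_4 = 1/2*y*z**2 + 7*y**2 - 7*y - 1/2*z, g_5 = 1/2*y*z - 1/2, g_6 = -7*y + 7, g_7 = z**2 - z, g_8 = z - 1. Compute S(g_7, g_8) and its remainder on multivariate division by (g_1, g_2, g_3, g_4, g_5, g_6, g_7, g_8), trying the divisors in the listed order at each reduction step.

lcm(LM(g_7), LM(g_8)) = z**2.
S = (lcm/LT(g_7))·g_7 − (lcm/LT(g_8))·g_8 = 0.
Reduce S modulo (g_1, g_2, g_3, g_4, g_5, g_6, g_7, g_8) in that order:
The remainder is 0, so this S-polynomial contributes no new basis element.

S(g_7, g_8) = 0; remainder on division = 0.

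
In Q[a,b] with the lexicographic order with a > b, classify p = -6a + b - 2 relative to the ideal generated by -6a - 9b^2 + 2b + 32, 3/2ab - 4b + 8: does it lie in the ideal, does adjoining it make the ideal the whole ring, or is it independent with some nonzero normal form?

-6a + b - 2 is independent of I; its normal form modulo I is 9b^2 - b - 34.

First compute the reduced Gröbner basis of I by Buchberger's algorithm.
f_1 = -6a - 9b^2 + 2b + 32, LT = a.
f_2 = 3/2ab - 4b + 8, LT = ab.

S(f_1,f_2): lcm = ab. S = 3/2b^3 - 1/3b^2 - 8/3b - 16/3.
  leading term b^3: no divisor's leading term divides it; move 3/2b^3 to the remainder.
  leading term b^2: no divisor's leading term divides it; move -1/3b^2 to the remainder.
  leading term b: no divisor's leading term divides it; move -8/3b to the remainder.
  leading term 1: no divisor's leading term divides it; move -16/3 to the remainder.
  remainder 3/2b^3 - 1/3b^2 - 8/3b - 16/3 ≠ 0; add h_3 = 3/2b^3 - 1/3b^2 - 8/3b - 16/3 to the basis.

S(f_1,h_3): leading monomials are coprime, so the S-polynomial reduces to 0 (Buchberger's first criterion).
S(f_2,h_3): lcm = ab^3. S = 2/9ab^2 + 16/9ab + 32/9a - 8/3b^3 + 16/3b^2.
  leading term ab^2: subtract (-1/27b^2)·f_1 from 2/9ab^2 + 16/9ab + 32/9a - 8/3b^3 + 16/3b^2 → 16/9ab + 32/9a - 1/3b^4 - 70/27b^3 + 176/27b^2
  leading term ab: subtract (-8/27b)·f_1 from 16/9ab + 32/9a - 1/3b^4 - 70/27b^3 + 176/27b^2 → 32/9a - 1/3b^4 - 142/27b^3 + 64/9b^2 + 256/27b
  leading term a: subtract (-16/27)·f_1 from 32/9a - 1/3b^4 - 142/27b^3 + 64/9b^2 + 256/27b → -1/3b^4 - 142/27b^3 + 16/9b^2 + 32/3b + 512/27
  leading term b^4: subtract (-2/9b)·h_3 from -1/3b^4 - 142/27b^3 + 16/9b^2 + 32/3b + 512/27 → -16/3b^3 + 32/27b^2 + 256/27b + 512/27
  leading term b^3: subtract (-32/9)·h_3 from -16/3b^3 + 32/27b^2 + 256/27b + 512/27 → 0
  remainder 0.

Every S-polynomial of the final basis reduces to 0, so we have a Gröbner basis.
Inter-reduce: drop elements whose leading term is divisible by another's, tail-reduce, and make monic.
Reduced Gröbner basis: {a + 3/2b^2 - 1/3b - 16/3, b^3 - 2/9b^2 - 16/9b - 32/9}.
Label its elements g_1 = a + 3/2b^2 - 1/3b - 16/3, g_2 = b^3 - 2/9b^2 - 16/9b - 32/9.

Reduce p = -6a + b - 2 modulo G:
  leading term a: subtract (-6)·g_1 from -6a + b - 2 → 9b^2 - b - 34
  leading term b^2: no divisor's leading term divides it; move 9b^2 to the remainder.
  leading term b: no divisor's leading term divides it; move -b to the remainder.
  leading term 1: no divisor's leading term divides it; move -34 to the remainder.
  normal form = 9b^2 - b - 34.
The normal form is nonzero, so p ∉ I. Since p minus its normal form lies in I, I + (p) = I + (r) where r = 9b^2 - b - 34; decide whether this ideal is the whole ring.
Run Buchberger on G together with r (pairs among the g_i already reduce to 0 since G is a Gröbner basis):
g_1 = a + 3/2b^2 - 1/3b - 16/3, LT = a.
g_2 = b^3 - 2/9b^2 - 16/9b - 32/9, LT = b^3.
r = 9b^2 - b - 34, LT = b^2.

S(g_1,g_2): leading monomials are coprime, so the S-polynomial reduces to 0 (Buchberger's first criterion).
S(g_1,r): leading monomials are coprime, so the S-polynomial reduces to 0 (Buchberger's first criterion).
S(g_2,r): lcm = b^3. S = -1/9b^2 + 2b - 32/9.
  leading term b^2: subtract (-1/81)·r from -1/9b^2 + 2b - 32/9 → 161/81b - 322/81
  leading term b: no divisor's leading term divides it; move 161/81b to the remainder.
  leading term 1: no divisor's leading term divides it; move -322/81 to the remainder.
  remainder 161/81b - 322/81 ≠ 0; add m_4 = 161/81b - 322/81 to the basis.

S(g_1,m_4): leading monomials are coprime, so the S-polynomial reduces to 0 (Buchberger's first criterion).
S(g_2,m_4): lcm = b^3. S = 16/9b^2 - 16/9b - 32/9.
  leading term b^2: subtract (16/81)·r from 16/9b^2 - 16/9b - 32/9 → -128/81b + 256/81
  leading term b: subtract (-128/161)·m_4 from -128/81b + 256/81 → 0
  remainder 0.

S(r,m_4): lcm = b^2. S = 17/9b - 34/9.
  leading term b: subtract (153/161)·m_4 from 17/9b - 34/9 → 0
  remainder 0.

Every S-polynomial of the final basis reduces to 0, so we have a Gröbner basis.
Inter-reduce: drop elements whose leading term is divisible by another's, tail-reduce, and make monic.
Reduced Gröbner basis: {a, b - 2}.
The reduced Gröbner basis of I + (p) is {a, b - 2} ≠ {1}, a proper ideal, so the enlarged system stays consistent: p is independent of I, with normal form 9b^2 - b - 34.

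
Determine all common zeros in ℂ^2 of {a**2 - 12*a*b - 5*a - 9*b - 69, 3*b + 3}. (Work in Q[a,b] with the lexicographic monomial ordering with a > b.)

{(-12, -1), (5, -1)}

Compute a lex Gröbner basis by Buchberger's algorithm.
f_1 = a**2 - 12*a*b - 5*a - 9*b - 69, LT = a**2.
f_2 = 3*b + 3, LT = b.

S(f_1,f_2): leading monomials are coprime, so the S-polynomial reduces to 0 (Buchberger's first criterion).
Every S-polynomial of the final basis reduces to 0, so we have a Gröbner basis.
Inter-reduce: drop elements whose leading term is divisible by another's, tail-reduce, and make monic.
Reduced Gröbner basis: {a**2 + 7*a - 60, b + 1}.

From the last basis element, b + 1 = 0, so b takes values in {-1}. Each choice, substituted upward through the basis, yields the corresponding point(s) of the solution set.
  b = -1: the earlier basis element becomes a**2 + 7*a - 60 = 0, giving a = -12, 5 — points (-12, -1), (5, -1).
Check: every point annihilates each of the original generators.
Zero-dimensionality of the ideal guarantees finitely many solutions over ℂ.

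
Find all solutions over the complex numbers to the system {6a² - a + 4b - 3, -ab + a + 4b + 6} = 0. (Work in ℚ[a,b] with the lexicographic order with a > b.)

{(-1, -1), (sqrt(97)/12 + 31/12, -77/8 - 5*sqrt(97)/8), (31/12 - sqrt(97)/12, -77/8 + 5*sqrt(97)/8)}

Compute a lex Gröbner basis by Buchberger's algorithm.
f_1 = 6a² - a + 4b - 3, LT = a².
f_2 = -ab + a + 4b + 6, LT = ab.

S(f_1,f_2): lcm = a²b. S = a² + 23/6ab + 6a + ⅔b² - ½b.
  leading term a²: subtract (⅙)·f_1 from a² + 23/6ab + 6a + ⅔b² - ½b → 23/6ab + 37/6a + ⅔b² - 7/6b + ½
  leading term ab: subtract (-23/6)·f_2 from 23/6ab + 37/6a + ⅔b² - 7/6b + ½ → 10a + ⅔b² + 85/6b + 47/2
  leading term a: no divisor's leading term divides it; move 10a to the remainder.
  leading term b²: no divisor's leading term divides it; move ⅔b² to the remainder.
  leading term b: no divisor's leading term divides it; move 85/6b to the remainder.
  leading term 1: no divisor's leading term divides it; move 47/2 to the remainder.
  remainder 10a + ⅔b² + 85/6b + 47/2 ≠ 0; add h_3 = 10a + ⅔b² + 85/6b + 47/2 to the basis.

S(f_1,h_3): lcm = a². S = -1/15ab² - 17/12ab - 151/60a + ⅔b - ½.
  leading term ab²: subtract (1/15b)·f_2 from -1/15ab² - 17/12ab - 151/60a + ⅔b - ½ → -89/60ab - 151/60a - 4/15b² + 4/15b - ½
  leading term ab: subtract (89/60)·f_2 from -89/60ab - 151/60a - 4/15b² + 4/15b - ½ → -4a - 4/15b² - 17/3b - 47/5
  leading term a: subtract (-⅖)·h_3 from -4a - 4/15b² - 17/3b - 47/5 → 0
  remainder 0.

S(f_2,h_3): lcm = ab. S = -a - 1/15b³ - 17/12b² - 127/20b - 6.
  leading term a: subtract (-1/10)·h_3 from -a - 1/15b³ - 17/12b² - 127/20b - 6 → -1/15b³ - 27/20b² - 74/15b - 73/20
  leading term b³: no divisor's leading term divides it; move -1/15b³ to the remainder.
  leading term b²: no divisor's leading term divides it; move -27/20b² to the remainder.
  leading term b: no divisor's leading term divides it; move -74/15b to the remainder.
  leading term 1: no divisor's leading term divides it; move -73/20 to the remainder.
  remainder -1/15b³ - 27/20b² - 74/15b - 73/20 ≠ 0; add h_4 = -1/15b³ - 27/20b² - 74/15b - 73/20 to the basis.

S(f_1,h_4): leading monomials are coprime, so the S-polynomial reduces to 0 (Buchberger's first criterion).
S(f_2,h_4): lcm = ab³. S = -85/4ab² - 74ab - 219/4a - 4b³ - 6b².
  leading term ab²: subtract (85/4b)·f_2 from -85/4ab² - 74ab - 219/4a - 4b³ - 6b² → -381/4ab - 219/4a - 4b³ - 91b² - 255/2b
  leading term ab: subtract (381/4)·f_2 from -381/4ab - 219/4a - 4b³ - 91b² - 255/2b → -150a - 4b³ - 91b² - 1017/2b - 1143/2
  leading term a: subtract (-15)·h_3 from -150a - 4b³ - 91b² - 1017/2b - 1143/2 → -4b³ - 81b² - 296b - 219
  leading term b³: subtract (60)·h_4 from -4b³ - 81b² - 296b - 219 → 0
  remainder 0.

S(h_3,h_4): leading monomials are coprime, so the S-polynomial reduces to 0 (Buchberger's first criterion).
Every S-polynomial of the final basis reduces to 0, so we have a Gröbner basis.
Inter-reduce: drop elements whose leading term is divisible by another's, tail-reduce, and make monic.
Reduced Gröbner basis: {a + 1/15b² + 17/12b + 47/20, b³ + 81/4b² + 74b + 219/4}.

Elimination: the polynomial b³ + 81/4b² + 74b + 219/4 lies in the elimination ideal for b, so b ∈ {-1, -77/8 - 5*sqrt(97)/8, -77/8 + 5*sqrt(97)/8}. For each such b, the remaining basis elements (now univariate) give the rest of the solution.
  b = -1: the earlier basis element becomes a + 1 = 0, giving a = -1 — point (-1, -1).
  b = -77/8 - 5*sqrt(97)/8: the earlier basis element becomes a - 31/12 - sqrt(97)/12 = 0, giving a = sqrt(97)/12 + 31/12 — point (sqrt(97)/12 + 31/12, -77/8 - 5*sqrt(97)/8).
  b = -77/8 + 5*sqrt(97)/8: the earlier basis element becomes a - 31/12 + sqrt(97)/12 = 0, giving a = 31/12 - sqrt(97)/12 — point (31/12 - sqrt(97)/12, -77/8 + 5*sqrt(97)/8).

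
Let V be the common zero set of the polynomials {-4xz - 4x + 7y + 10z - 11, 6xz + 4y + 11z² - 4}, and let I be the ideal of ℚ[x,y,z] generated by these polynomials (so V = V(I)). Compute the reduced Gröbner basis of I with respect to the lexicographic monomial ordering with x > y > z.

G = {x - 29/12y - 11/6z² - 5/2z + 41/12, yz + 8/29y + 22/29z³ + 52/29z² - 41/29z - 8/29}

Buchberger's algorithm terminates because the ascending chain of leading-term ideals stabilizes.

f_1 = -4xz - 4x + 7y + 10z - 11, LT = xz.
f_2 = 6xz + 4y + 11z² - 4, LT = xz.

S(f_1,f_2): lcm = xz. S = x - 29/12y - 11/6z² - 5/2z + 41/12.
  reduce S modulo (f_1, f_2):
  remainder x - 29/12y - 11/6z² - 5/2z + 41/12 ≠ 0; add g_3 = x - 29/12y - 11/6z² - 5/2z + 41/12 to the basis.

S(f_1,g_3): lcm = xz. S = x + 29/12yz - 7/4y + 11/6z³ + 5/2z² - 71/12z + 11/4.
  reduce S modulo (f_1, f_2, g_3):
  remainder 29/12yz + ⅔y + 11/6z³ + 13/3z² - 41/12z - ⅔ ≠ 0; add g_4 = 29/12yz + ⅔y + 11/6z³ + 13/3z² - 41/12z - ⅔ to the basis.

The other S-polynomials (S(f_2,g_3), S(f_1,g_4), S(f_2,g_4), S(g_3,g_4)) all reduce to 0 modulo the current basis, so we have a Gröbner basis.
Inter-reduce: drop elements whose leading term is divisible by another's, tail-reduce, and make monic.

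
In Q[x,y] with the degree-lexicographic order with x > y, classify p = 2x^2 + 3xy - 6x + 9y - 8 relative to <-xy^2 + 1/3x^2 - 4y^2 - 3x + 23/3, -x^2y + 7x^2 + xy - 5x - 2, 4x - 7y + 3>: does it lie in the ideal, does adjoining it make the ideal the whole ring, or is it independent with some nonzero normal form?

2x^2 + 3xy - 6x + 9y - 8 lies in I (it reduces to 0).

First compute the reduced Gröbner basis of I by Buchberger's algorithm.
f_1 = -xy^2 + 1/3x^2 - 4y^2 - 3x + 23/3, LT = xy^2.
f_2 = -x^2y + 7x^2 + xy - 5x - 2, LT = x^2y.
f_3 = 4x - 7y + 3, LT = x.

S(f_1,f_2): lcm = x^2y^2. S = -1/3x^3 + 7x^2y + 5xy^2 + 3x^2 - 5xy - 23/3x - 2y.
  leading term x^3: subtract (-1/12x^2)·f_3 from -1/3x^3 + 7x^2y + 5xy^2 + 3x^2 - 5xy - 23/3x - 2y → 77/12x^2y + 5xy^2 + 13/4x^2 - 5xy - 23/3x - 2y
  leading term x^2y: subtract (-77/12)·f_2 from 77/12x^2y + 5xy^2 + 13/4x^2 - 5xy - 23/3x - 2y → 5xy^2 + 289/6x^2 + 17/12xy - 159/4x - 2y - 77/6
  leading term xy^2: subtract (-5)·f_1 from 5xy^2 + 289/6x^2 + 17/12xy - 159/4x - 2y - 77/6 → 299/6x^2 + 17/12xy - 20y^2 - 219/4x - 2y + 51/2
  leading term x^2: subtract (299/24x)·f_3 from 299/6x^2 + 17/12xy - 20y^2 - 219/4x - 2y + 51/2 → 709/8xy - 20y^2 - 737/8x - 2y + 51/2
  leading term xy: subtract (709/32y)·f_3 from 709/8xy - 20y^2 - 737/8x - 2y + 51/2 → 4323/32y^2 - 737/8x - 2191/32y + 51/2
  leading term y^2: no divisor's leading term divides it; move 4323/32y^2 to the remainder.
  leading term x: subtract (-737/32)·f_3 from -737/8x - 2191/32y + 51/2 → -3675/16y + 3027/32
  leading term y: no divisor's leading term divides it; move -3675/16y to the remainder.
  leading term 1: no divisor's leading term divides it; move 3027/32 to the remainder.
  remainder 4323/32y^2 - 3675/16y + 3027/32 ≠ 0; add h_4 = 4323/32y^2 - 3675/16y + 3027/32 to the basis.

S(f_1,f_3): lcm = xy^2. S = 7/4y^3 - 1/3x^2 + 13/4y^2 + 3x - 23/3.
  leading term y^3: subtract (56/4323y)·h_4 from 7/4y^3 - 1/3x^2 + 13/4y^2 + 3x - 23/3 → -1/3x^2 + 35883/5764y^2 + 3x - 7063/5764y - 23/3
  leading term x^2: subtract (-1/12x)·f_3 from -1/3x^2 + 35883/5764y^2 + 3x - 7063/5764y - 23/3 → -7/12xy + 35883/5764y^2 + 13/4x - 7063/5764y - 23/3
  leading term xy: subtract (-7/48y)·f_3 from -7/12xy + 35883/5764y^2 + 13/4x - 7063/5764y - 23/3 → 359987/69168y^2 + 13/4x - 18165/23056y - 23/3
  leading term y^2: subtract (719974/18688329)·h_4 from 359987/69168y^2 + 13/4x - 18165/23056y - 23/3 → 13/4x + 803440855/99671088y - 1127371891/99671088
  leading term x: subtract (13/16)·f_3 from 13/4x + 803440855/99671088y - 1127371891/99671088 → 171290021/12458886y - 171290021/12458886
  leading term y: no divisor's leading term divides it; move 171290021/12458886y to the remainder.
  leading term 1: no divisor's leading term divides it; move -171290021/12458886 to the remainder.
  remainder 171290021/12458886y - 171290021/12458886 ≠ 0; add h_5 = 171290021/12458886y - 171290021/12458886 to the basis.

The other S-polynomials (S(f_2,f_3), S(f_1,h_4), S(f_2,h_4), S(f_3,h_4), S(f_1,h_5), S(f_2,h_5), S(f_3,h_5), S(h_4,h_5)) all reduce to 0 modulo the current basis, so we have a Gröbner basis.
Inter-reduce: drop elements whose leading term is divisible by another's, tail-reduce, and make monic.
Reduced Gröbner basis: {x - 1, y - 1}.
Label its elements g_1 = x - 1, g_2 = y - 1.

Reduce p = 2x^2 + 3xy - 6x + 9y - 8 modulo G:
  leading term x^2: subtract (2x)·g_1 from 2x^2 + 3xy - 6x + 9y - 8 → 3xy - 4x + 9y - 8
  leading term xy: subtract (3y)·g_1 from 3xy - 4x + 9y - 8 → -4x + 12y - 8
  leading term x: subtract (-4)·g_1 from -4x + 12y - 8 → 12y - 12
  leading term y: subtract (12)·g_2 from 12y - 12 → 0
  normal form = 0.
Since the normal form is 0, p ∈ I.

Ideal membership is decidable via reduction modulo a Gröbner basis.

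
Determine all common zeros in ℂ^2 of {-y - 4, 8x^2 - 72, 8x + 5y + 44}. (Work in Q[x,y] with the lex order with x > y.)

{(-3, -4)}

Compute a lex Gröbner basis by Buchberger's algorithm.
f_1 = -y - 4, LT = y.
f_2 = 8x^2 - 72, LT = x^2.
f_3 = 8x + 5y + 44, LT = x.

The S-polynomials (S(f_1,f_2), S(f_1,f_3), S(f_2,f_3)) all reduce to 0 modulo the current basis, so we have a Gröbner basis.
Inter-reduce: drop elements whose leading term is divisible by another's, tail-reduce, and make monic.
Reduced Gröbner basis: {x + 3, y + 4}.

Since the basis is lex-ordered, y + 4 is univariate in y. Its roots are {-4}. Back-substituting each root into the other basis elements fixes the other coordinates.
  y = -4: the earlier basis element becomes x + 3 = 0, giving x = -3 — point (-3, -4).
Substituting each solution back into the original system confirms all equations vanish.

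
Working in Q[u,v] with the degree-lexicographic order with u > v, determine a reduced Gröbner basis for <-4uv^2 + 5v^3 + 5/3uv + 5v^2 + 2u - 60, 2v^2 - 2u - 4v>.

G = {u^2 + 1/3uv - 17/4u - 15/2v + 15, v^2 - u - 2v}

f_1 = -4uv^2 + 5v^3 + 5/3uv + 5v^2 + 2u - 60, LT = uv^2.
f_2 = 2v^2 - 2u - 4v, LT = v^2.

S(f_1,f_2): lcm = uv^2. S = -5/4v^3 + u^2 + 19/12uv - 5/4v^2 - 1/2u + 15.
  leading term v^3: subtract (-5/8v)·f_2 from -5/4v^3 + u^2 + 19/12uv - 5/4v^2 - 1/2u + 15 → u^2 + 1/3uv - 15/4v^2 - 1/2u + 15
  leading term u^2: no divisor's leading term divides it; move u^2 to the remainder.
  leading term uv: no divisor's leading term divides it; move 1/3uv to the remainder.
  leading term v^2: subtract (-15/8)·f_2 from -15/4v^2 - 1/2u + 15 → -17/4u - 15/2v + 15
  leading term u: no divisor's leading term divides it; move -17/4u to the remainder.
  leading term v: no divisor's leading term divides it; move -15/2v to the remainder.
  leading term 1: no divisor's leading term divides it; move 15 to the remainder.
  remainder u^2 + 1/3uv - 17/4u - 15/2v + 15 ≠ 0; add g_3 = u^2 + 1/3uv - 17/4u - 15/2v + 15 to the basis.

The other S-polynomials (S(f_1,g_3), S(f_2,g_3)) all reduce to 0 modulo the current basis, so we have a Gröbner basis.
Inter-reduce: drop elements whose leading term is divisible by another's, tail-reduce, and make monic.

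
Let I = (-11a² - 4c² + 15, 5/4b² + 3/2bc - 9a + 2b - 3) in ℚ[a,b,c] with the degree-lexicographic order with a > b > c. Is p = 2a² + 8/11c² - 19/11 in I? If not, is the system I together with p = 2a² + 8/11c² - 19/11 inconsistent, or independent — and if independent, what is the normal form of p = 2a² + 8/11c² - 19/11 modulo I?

Adjoining 2a² + 8/11c² - 19/11 makes the ideal the whole ring: the system is inconsistent.

First compute the reduced Gröbner basis of I by Buchberger's algorithm.
f_1 = -11a² - 4c² + 15, LT = a².
f_2 = 5/4b² + 3/2bc - 9a + 2b - 3, LT = b².

The S-polynomials (S(f_1,f_2)) all reduce to 0 modulo the current basis, so we have a Gröbner basis.
Inter-reduce: drop elements whose leading term is divisible by another's, tail-reduce, and make monic.
Reduced Gröbner basis: {a² + 4/11c² - 15/11, b² + 6/5bc - 36/5a + 8/5b - 12/5}.
Label its elements g_1 = a² + 4/11c² - 15/11, g_2 = b² + 6/5bc - 36/5a + 8/5b - 12/5.

Reduce p = 2a² + 8/11c² - 19/11 modulo G:
  leading term a²: subtract (2)·g_1 from 2a² + 8/11c² - 19/11 → 1
  leading term 1: no divisor's leading term divides it; move 1 to the remainder.
  normal form = 1.
The normal form is nonzero, so p ∉ I. Since p minus its normal form lies in I, I + (p) = I + (r) where r = 1; decide whether this ideal is the whole ring.
Here r = 1 is a nonzero constant, hence a unit: 1 ∈ I + (p), the Gröbner basis of I + (p) is {1}, and the enlarged system has no common solution — adjoining p is inconsistent.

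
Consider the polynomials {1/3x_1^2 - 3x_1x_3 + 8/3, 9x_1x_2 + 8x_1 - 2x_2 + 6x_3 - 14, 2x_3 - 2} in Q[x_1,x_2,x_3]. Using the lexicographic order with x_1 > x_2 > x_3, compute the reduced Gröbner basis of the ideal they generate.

f_1 = 1/3x_1^2 - 3x_1x_3 + 8/3, LT = x_1^2.
f_2 = 9x_1x_2 + 8x_1 - 2x_2 + 6x_3 - 14, LT = x_1x_2.
f_3 = 2x_3 - 2, LT = x_3.

S(f_1,f_2): lcm = x_1^2x_2. S = -8/9x_1^2 - 9x_1x_2x_3 + 2/9x_1x_2 - 2/3x_1x_3 + 14/9x_1 + 8x_2.
  leading term x_1^2: subtract (-8/3)·f_1 from -8/9x_1^2 - 9x_1x_2x_3 + 2/9x_1x_2 - 2/3x_1x_3 + 14/9x_1 + 8x_2 → -9x_1x_2x_3 + 2/9x_1x_2 - 26/3x_1x_3 + 14/9x_1 + 8x_2 + 64/9
  leading term x_1x_2x_3: subtract (-x_3)·f_2 from -9x_1x_2x_3 + 2/9x_1x_2 - 26/3x_1x_3 + 14/9x_1 + 8x_2 + 64/9 → 2/9x_1x_2 - 2/3x_1x_3 + 14/9x_1 - 2x_2x_3 + 8x_2 + 6x_3^2 - 14x_3 + 64/9
  leading term x_1x_2: subtract (2/81)·f_2 from 2/9x_1x_2 - 2/3x_1x_3 + 14/9x_1 - 2x_2x_3 + 8x_2 + 6x_3^2 - 14x_3 + 64/9 → -2/3x_1x_3 + 110/81x_1 - 2x_2x_3 + 652/81x_2 + 6x_3^2 - 382/27x_3 + 604/81
  leading term x_1x_3: subtract (-1/3x_1)·f_3 from -2/3x_1x_3 + 110/81x_1 - 2x_2x_3 + 652/81x_2 + 6x_3^2 - 382/27x_3 + 604/81 → 56/81x_1 - 2x_2x_3 + 652/81x_2 + 6x_3^2 - 382/27x_3 + 604/81
  leading term x_1: no divisor's leading term divides it; move 56/81x_1 to the remainder.
  leading term x_2x_3: subtract (-x_2)·f_3 from -2x_2x_3 + 652/81x_2 + 6x_3^2 - 382/27x_3 + 604/81 → 490/81x_2 + 6x_3^2 - 382/27x_3 + 604/81
  leading term x_2: no divisor's leading term divides it; move 490/81x_2 to the remainder.
  leading term x_3^2: subtract (3x_3)·f_3 from 6x_3^2 - 382/27x_3 + 604/81 → -220/27x_3 + 604/81
  leading term x_3: subtract (-110/27)·f_3 from -220/27x_3 + 604/81 → -56/81
  leading term 1: no divisor's leading term divides it; move -56/81 to the remainder.
  remainder 56/81x_1 + 490/81x_2 - 56/81 ≠ 0; add g_4 = 56/81x_1 + 490/81x_2 - 56/81 to the basis.

S(f_2,g_4): lcm = x_1x_2. S = 8/9x_1 - 35/4x_2^2 + 7/9x_2 + 2/3x_3 - 14/9.
  leading term x_1: subtract (9/7)·g_4 from 8/9x_1 - 35/4x_2^2 + 7/9x_2 + 2/3x_3 - 14/9 → -35/4x_2^2 - 7x_2 + 2/3x_3 - 2/3
  leading term x_2^2: no divisor's leading term divides it; move -35/4x_2^2 to the remainder.
  leading term x_2: no divisor's leading term divides it; move -7x_2 to the remainder.
  leading term x_3: subtract (1/3)·f_3 from 2/3x_3 - 2/3 → 0
  remainder -35/4x_2^2 - 7x_2 ≠ 0; add g_5 = -35/4x_2^2 - 7x_2 to the basis.

The other S-polynomials (S(f_1,f_3), S(f_2,f_3), S(f_1,g_4), S(f_3,g_4), S(f_1,g_5), S(f_2,g_5), S(f_3,g_5), S(g_4,g_5)) all reduce to 0 modulo the current basis, so we have a Gröbner basis.
Inter-reduce: drop elements whose leading term is divisible by another's, tail-reduce, and make monic.

G = {x_1 + 35/4x_2 - 1, x_2^2 + 4/5x_2, x_3 - 1}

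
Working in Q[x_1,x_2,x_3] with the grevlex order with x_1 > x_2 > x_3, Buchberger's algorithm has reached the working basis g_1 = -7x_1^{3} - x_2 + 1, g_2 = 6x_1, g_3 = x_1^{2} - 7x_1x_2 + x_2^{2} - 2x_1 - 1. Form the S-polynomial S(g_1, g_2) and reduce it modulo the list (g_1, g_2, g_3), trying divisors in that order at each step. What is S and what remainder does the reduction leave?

lcm(LM(g_1), LM(g_2)) = x_1^{3}.
S = (lcm/LT(g_1))·g_1 − (lcm/LT(g_2))·g_2 = \tfrac{1}{7}x_2 - \tfrac{1}{7}.
Reduce S modulo (g_1, g_2, g_3) in that order:
  leading term x_2: no divisor's leading term divides it; move \tfrac{1}{7}x_2 to the remainder.
  leading term 1: no divisor's leading term divides it; move -\tfrac{1}{7} to the remainder.
The remainder \tfrac{1}{7}x_2 - \tfrac{1}{7} is nonzero, so it would be added as the next basis element.

S(g_1, g_2) = \tfrac{1}{7}x_2 - \tfrac{1}{7}; remainder on division = \tfrac{1}{7}x_2 - \tfrac{1}{7}.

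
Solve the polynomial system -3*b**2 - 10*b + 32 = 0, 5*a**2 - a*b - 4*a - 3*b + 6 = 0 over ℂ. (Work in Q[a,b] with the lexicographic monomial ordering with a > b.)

Compute a lex Gröbner basis by Buchberger's algorithm.
f_1 = -3*b**2 - 10*b + 32, LT = b**2.
f_2 = 5*a**2 - a*b - 4*a - 3*b + 6, LT = a**2.

S(f_1,f_2): leading monomials are coprime, so the S-polynomial reduces to 0 (Buchberger's first criterion).
Every S-polynomial of the final basis reduces to 0, so we have a Gröbner basis.
Inter-reduce: drop elements whose leading term is divisible by another's, tail-reduce, and make monic.
Reduced Gröbner basis: {a**2 - 1/5*a*b - 4/5*a - 3/5*b + 6/5, b**2 + 10/3*b - 32/3}.

The lex basis is triangular: the last element involves only b. Solving b**2 + 10/3*b - 32/3 = 0 gives b ∈ {-16/3, 2}; substituting each value into the earlier elements determines the remaining variables.
  b = -16/3: the earlier basis element becomes a**2 + 4/15*a + 22/5 = 0, giving a = -2/15 - sqrt(986)*I/15, -2/15 + sqrt(986)*I/15 — points (-2/15 - sqrt(986)*I/15, -16/3), (-2/15 + sqrt(986)*I/15, -16/3).
  b = 2: the earlier basis element becomes a**2 - 6/5*a = 0, giving a = 0, 6/5 — points (0, 2), (6/5, 2).
Substituting each solution back into the original system confirms all equations vanish.

{(-2/15 - sqrt(986)*I/15, -16/3), (-2/15 + sqrt(986)*I/15, -16/3), (0, 2), (6/5, 2)}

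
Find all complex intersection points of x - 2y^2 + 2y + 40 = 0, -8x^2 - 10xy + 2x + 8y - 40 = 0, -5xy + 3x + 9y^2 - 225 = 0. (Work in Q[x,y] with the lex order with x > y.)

{(0, 5)}

Compute a lex Gröbner basis by Buchberger's algorithm.
f_1 = x - 2y^2 + 2y + 40, LT = x.
f_2 = -8x^2 - 10xy + 2x + 8y - 40, LT = x^2.
f_3 = -5xy + 3x + 9y^2 - 225, LT = xy.

S(f_1,f_2): lcm = x^2. S = -2xy^2 + 3/4xy + 161/4x + y - 5.
  leading term xy^2: subtract (-2y^2)·f_1 from -2xy^2 + 3/4xy + 161/4x + y - 5 → 3/4xy + 161/4x - 4y^4 + 4y^3 + 80y^2 + y - 5
  leading term xy: subtract (3/4y)·f_1 from 3/4xy + 161/4x - 4y^4 + 4y^3 + 80y^2 + y - 5 → 161/4x - 4y^4 + 11/2y^3 + 157/2y^2 - 29y - 5
  leading term x: subtract (161/4)·f_1 from 161/4x - 4y^4 + 11/2y^3 + 157/2y^2 - 29y - 5 → -4y^4 + 11/2y^3 + 159y^2 - 219/2y - 1615
  leading term y^4: no divisor's leading term divides it; move -4y^4 to the remainder.
  leading term y^3: no divisor's leading term divides it; move 11/2y^3 to the remainder.
  leading term y^2: no divisor's leading term divides it; move 159y^2 to the remainder.
  leading term y: no divisor's leading term divides it; move -219/2y to the remainder.
  leading term 1: no divisor's leading term divides it; move -1615 to the remainder.
  remainder -4y^4 + 11/2y^3 + 159y^2 - 219/2y - 1615 ≠ 0; add h_4 = -4y^4 + 11/2y^3 + 159y^2 - 219/2y - 1615 to the basis.

S(f_1,f_3): lcm = xy. S = 3/5x - 2y^3 + 19/5y^2 + 40y - 45.
  leading term x: subtract (3/5)·f_1 from 3/5x - 2y^3 + 19/5y^2 + 40y - 45 → -2y^3 + 5y^2 + 194/5y - 69
  leading term y^3: no divisor's leading term divides it; move -2y^3 to the remainder.
  leading term y^2: no divisor's leading term divides it; move 5y^2 to the remainder.
  leading term y: no divisor's leading term divides it; move 194/5y to the remainder.
  leading term 1: no divisor's leading term divides it; move -69 to the remainder.
  remainder -2y^3 + 5y^2 + 194/5y - 69 ≠ 0; add h_5 = -2y^3 + 5y^2 + 194/5y - 69 to the basis.

S(f_2,f_3): lcm = x^2y. S = 3/5x^2 + 61/20xy^2 - 1/4xy - 45x - y^2 + 5y.
  leading term x^2: subtract (3/5x)·f_1 from 3/5x^2 + 61/20xy^2 - 1/4xy - 45x - y^2 + 5y → 17/4xy^2 - 29/20xy - 69x - y^2 + 5y
  leading term xy^2: subtract (17/4y^2)·f_1 from 17/4xy^2 - 29/20xy - 69x - y^2 + 5y → -29/20xy - 69x + 17/2y^4 - 17/2y^3 - 171y^2 + 5y
  leading term xy: subtract (-29/20y)·f_1 from -29/20xy - 69x + 17/2y^4 - 17/2y^3 - 171y^2 + 5y → -69x + 17/2y^4 - 57/5y^3 - 1681/10y^2 + 63y
  leading term x: subtract (-69)·f_1 from -69x + 17/2y^4 - 57/5y^3 - 1681/10y^2 + 63y → 17/2y^4 - 57/5y^3 - 3061/10y^2 + 201y + 2760
  leading term y^4: subtract (-17/8)·h_4 from 17/2y^4 - 57/5y^3 - 3061/10y^2 + 201y + 2760 → 23/80y^3 + 1271/40y^2 - 507/16y - 5375/8
  leading term y^3: subtract (-23/160)·h_5 from 23/80y^3 + 1271/40y^2 - 507/16y - 5375/8 → 5199/160y^2 - 2611/100y - 109087/160
  leading term y^2: no divisor's leading term divides it; move 5199/160y^2 to the remainder.
  leading term y: no divisor's leading term divides it; move -2611/100y to the remainder.
  leading term 1: no divisor's leading term divides it; move -109087/160 to the remainder.
  remainder 5199/160y^2 - 2611/100y - 109087/160 ≠ 0; add h_6 = 5199/160y^2 - 2611/100y - 109087/160 to the basis.

S(f_3,h_4): lcm = xy^4. S = 31/40xy^3 + 159/4xy^2 - 219/8xy - 1615/4x - 9/5y^5 + 45y^3.
  leading term xy^3: subtract (31/40y^3)·f_1 from 31/40xy^3 + 159/4xy^2 - 219/8xy - 1615/4x - 9/5y^5 + 45y^3 → 159/4xy^2 - 219/8xy - 1615/4x - 1/4y^5 - 31/20y^4 + 14y^3
  leading term xy^2: subtract (159/4y^2)·f_1 from 159/4xy^2 - 219/8xy - 1615/4x - 1/4y^5 - 31/20y^4 + 14y^3 → -219/8xy - 1615/4x - 1/4y^5 + 1559/20y^4 - 131/2y^3 - 1590y^2
  leading term xy: subtract (-219/8y)·f_1 from -219/8xy - 1615/4x - 1/4y^5 + 1559/20y^4 - 131/2y^3 - 1590y^2 → -1615/4x - 1/4y^5 + 1559/20y^4 - 481/4y^3 - 6141/4y^2 + 1095y
  leading term x: subtract (-1615/4)·f_1 from -1615/4x - 1/4y^5 + 1559/20y^4 - 481/4y^3 - 6141/4y^2 + 1095y → -1/4y^5 + 1559/20y^4 - 481/4y^3 - 9371/4y^2 + 3805/2y + 16150
  leading term y^5: subtract (1/16y)·h_4 from -1/4y^5 + 1559/20y^4 - 481/4y^3 - 9371/4y^2 + 3805/2y + 16150 → 12417/160y^4 - 2083/16y^3 - 74749/32y^2 + 32055/16y + 16150
  leading term y^4: subtract (-12417/640)·h_4 from 12417/160y^4 - 2083/16y^3 - 74749/32y^2 + 32055/16y + 16150 → -30053/1280y^3 + 479323/640y^2 - 154923/1280y - 1943491/128
  leading term y^3: subtract (30053/2560)·h_5 from -30053/1280y^3 + 479323/640y^2 - 154923/1280y - 1943491/128 → 1767027/2560y^2 - 922439/1600y - 36796163/2560
  leading term y^2: subtract (589009/27728)·h_6 from 1767027/2560y^2 - 922439/1600y - 36796163/2560 → -948192/43325y + 948192/8665
  leading term y: no divisor's leading term divides it; move -948192/43325y to the remainder.
  leading term 1: no divisor's leading term divides it; move 948192/8665 to the remainder.
  remainder -948192/43325y + 948192/8665 ≠ 0; add h_7 = -948192/43325y + 948192/8665 to the basis.

The other S-polynomials (S(f_1,h_4), S(f_2,h_4), S(f_1,h_5), S(f_2,h_5), S(f_3,h_5), S(h_4,h_5), S(f_1,h_6), S(f_2,h_6), S(f_3,h_6), S(h_4,h_6), S(h_5,h_6), S(f_1,h_7), S(f_2,h_7), S(f_3,h_7), S(h_4,h_7), S(h_5,h_7), S(h_6,h_7)) all reduce to 0 modulo the current basis, so we have a Gröbner basis.
Inter-reduce: drop elements whose leading term is divisible by another's, tail-reduce, and make monic.
Reduced Gröbner basis: {x, y - 5}.

Elimination: the polynomial y - 5 lies in the elimination ideal for y, so y ∈ {5}. For each such y, the remaining basis elements (now univariate) give the rest of the solution.
  y = 5: the earlier basis element becomes x = 0, giving x = 0 — point (0, 5).
Each listed point satisfies every original equation (direct substitution).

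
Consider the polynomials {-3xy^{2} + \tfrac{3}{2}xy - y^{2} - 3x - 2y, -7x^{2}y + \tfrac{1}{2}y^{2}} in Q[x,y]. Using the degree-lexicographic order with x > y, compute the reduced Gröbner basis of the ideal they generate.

G = {x^{3} - \tfrac{1}{14}xy, x^{2}y - \tfrac{1}{14}y^{2}, xy^{2} - \tfrac{1}{2}xy + \tfrac{1}{3}y^{2} + x + \tfrac{2}{3}y, y^{3} + 14x^{2} + \tfrac{35}{3}xy - \tfrac{37}{18}y^{2} - \tfrac{14}{3}x - \tfrac{28}{9}y}

The reduced Gröbner basis is the canonical form of the ideal for this ordering.

f_1 = -3xy^{2} + \tfrac{3}{2}xy - y^{2} - 3x - 2y, LT = xy^{2}.
f_2 = -7x^{2}y + \tfrac{1}{2}y^{2}, LT = x^{2}y.

S(f_1,f_2): lcm = x^{2}y^{2}. S = -\tfrac{1}{2}x^{2}y + \tfrac{1}{3}xy^{2} + \tfrac{1}{14}y^{3} + x^{2} + \tfrac{2}{3}xy.
  leading term x^{2}y: subtract (\tfrac{1}{14})·f_2 from -\tfrac{1}{2}x^{2}y + \tfrac{1}{3}xy^{2} + \tfrac{1}{14}y^{3} + x^{2} + \tfrac{2}{3}xy → \tfrac{1}{3}xy^{2} + \tfrac{1}{14}y^{3} + x^{2} + \tfrac{2}{3}xy - \tfrac{1}{28}y^{2}
  leading term xy^{2}: subtract (-\tfrac{1}{9})·f_1 from \tfrac{1}{3}xy^{2} + \tfrac{1}{14}y^{3} + x^{2} + \tfrac{2}{3}xy - \tfrac{1}{28}y^{2} → \tfrac{1}{14}y^{3} + x^{2} + \tfrac{5}{6}xy - \tfrac{37}{252}y^{2} - \tfrac{1}{3}x - \tfrac{2}{9}y
  leading term y^{3}: no divisor's leading term divides it; move \tfrac{1}{14}y^{3} to the remainder.
  leading term x^{2}: no divisor's leading term divides it; move x^{2} to the remainder.
  leading term xy: no divisor's leading term divides it; move \tfrac{5}{6}xy to the remainder.
  leading term y^{2}: no divisor's leading term divides it; move -\tfrac{37}{252}y^{2} to the remainder.
  leading term x: no divisor's leading term divides it; move -\tfrac{1}{3}x to the remainder.
  leading term y: no divisor's leading term divides it; move -\tfrac{2}{9}y to the remainder.
  remainder \tfrac{1}{14}y^{3} + x^{2} + \tfrac{5}{6}xy - \tfrac{37}{252}y^{2} - \tfrac{1}{3}x - \tfrac{2}{9}y ≠ 0; add g_3 = \tfrac{1}{14}y^{3} + x^{2} + \tfrac{5}{6}xy - \tfrac{37}{252}y^{2} - \tfrac{1}{3}x - \tfrac{2}{9}y to the basis.

S(f_1,g_3): lcm = xy^{3}. S = -14x^{3} - \tfrac{35}{3}x^{2}y + \tfrac{14}{9}xy^{2} + \tfrac{1}{3}y^{3} + \tfrac{14}{3}x^{2} + \tfrac{37}{9}xy + \tfrac{2}{3}y^{2}.
  leading term x^{3}: no divisor's leading term divides it; move -14x^{3} to the remainder.
  leading term x^{2}y: subtract (\tfrac{5}{3})·f_2 from -\tfrac{35}{3}x^{2}y + \tfrac{14}{9}xy^{2} + \tfrac{1}{3}y^{3} + \tfrac{14}{3}x^{2} + \tfrac{37}{9}xy + \tfrac{2}{3}y^{2} → \tfrac{14}{9}xy^{2} + \tfrac{1}{3}y^{3} + \tfrac{14}{3}x^{2} + \tfrac{37}{9}xy - \tfrac{1}{6}y^{2}
  leading term xy^{2}: subtract (-\tfrac{14}{27})·f_1 from \tfrac{14}{9}xy^{2} + \tfrac{1}{3}y^{3} + \tfrac{14}{3}x^{2} + \tfrac{37}{9}xy - \tfrac{1}{6}y^{2} → \tfrac{1}{3}y^{3} + \tfrac{14}{3}x^{2} + \tfrac{44}{9}xy - \tfrac{37}{54}y^{2} - \tfrac{14}{9}x - \tfrac{28}{27}y
  leading term y^{3}: subtract (\tfrac{14}{3})·g_3 from \tfrac{1}{3}y^{3} + \tfrac{14}{3}x^{2} + \tfrac{44}{9}xy - \tfrac{37}{54}y^{2} - \tfrac{14}{9}x - \tfrac{28}{27}y → xy
  leading term xy: no divisor's leading term divides it; move xy to the remainder.
  remainder -14x^{3} + xy ≠ 0; add g_4 = -14x^{3} + xy to the basis.

The other S-polynomials (S(f_2,g_3), S(f_1,g_4), S(f_2,g_4), S(g_3,g_4)) all reduce to 0 modulo the current basis, so we have a Gröbner basis.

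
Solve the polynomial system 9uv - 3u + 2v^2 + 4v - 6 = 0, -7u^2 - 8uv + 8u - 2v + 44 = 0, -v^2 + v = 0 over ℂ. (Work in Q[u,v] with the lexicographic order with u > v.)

Compute a lex Gröbner basis by Buchberger's algorithm.
f_1 = 9uv - 3u + 2v^2 + 4v - 6, LT = uv.
f_2 = -7u^2 - 8uv + 8u - 2v + 44, LT = u^2.
f_3 = -v^2 + v, LT = v^2.

S(f_1,f_2): lcm = u^2v. S = -1/3u^2 - 58/63uv^2 + 100/63uv - 2/3u - 2/7v^2 + 44/7v.
  reduce S modulo (f_1, f_2, f_3):
  remainder -40/81u + 404/81v - 80/81 ≠ 0; add h_4 = -40/81u + 404/81v - 80/81 to the basis.

S(f_1,f_3): lcm = uv^2. S = 2/3uv + 2/9v^3 + 4/9v^2 - 2/3v.
  reduce S modulo (f_1, f_2, f_3, h_4):
  remainder 9/5v ≠ 0; add h_5 = 9/5v to the basis.

The other S-polynomials (S(f_2,f_3), S(f_1,h_4), S(f_2,h_4), S(f_3,h_4), S(f_1,h_5), S(f_2,h_5), S(f_3,h_5), S(h_4,h_5)) all reduce to 0 modulo the current basis, so we have a Gröbner basis.
Inter-reduce: drop elements whose leading term is divisible by another's, tail-reduce, and make monic.
Reduced Gröbner basis: {u + 2, v}.

Elimination: the polynomial v lies in the elimination ideal for v, so v ∈ {0}. For each such v, the remaining basis elements (now univariate) give the rest of the solution.
  v = 0: the earlier basis element becomes u + 2 = 0, giving u = -2 — point (-2, 0).

{(-2, 0)}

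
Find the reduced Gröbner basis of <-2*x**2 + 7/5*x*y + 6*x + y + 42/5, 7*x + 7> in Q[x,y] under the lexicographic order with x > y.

Buchberger's algorithm terminates because the ascending chain of leading-term ideals stabilizes.

f_1 = -2*x**2 + 7/5*x*y + 6*x + y + 42/5, LT = x**2.
f_2 = 7*x + 7, LT = x.

S(f_1,f_2): lcm = x**2. S = -7/10*x*y - 4*x - 1/2*y - 21/5.
  leading term x*y: subtract (-1/10*y)·f_2 from -7/10*x*y - 4*x - 1/2*y - 21/5 → -4*x + 1/5*y - 21/5
  leading term x: subtract (-4/7)·f_2 from -4*x + 1/5*y - 21/5 → 1/5*y - 1/5
  leading term y: no divisor's leading term divides it; move 1/5*y to the remainder.
  leading term 1: no divisor's leading term divides it; move -1/5 to the remainder.
  remainder 1/5*y - 1/5 ≠ 0; add g_3 = 1/5*y - 1/5 to the basis.

The other S-polynomials (S(f_1,g_3), S(f_2,g_3)) all reduce to 0 modulo the current basis, so we have a Gröbner basis.
Inter-reduce: drop elements whose leading term is divisible by another's, tail-reduce, and make monic.

G = {x + 1, y - 1}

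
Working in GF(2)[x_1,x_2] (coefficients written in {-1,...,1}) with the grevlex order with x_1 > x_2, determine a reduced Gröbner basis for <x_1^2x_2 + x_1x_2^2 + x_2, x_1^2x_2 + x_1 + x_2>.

f_1 = x_1^2x_2 + x_1x_2^2 + x_2, LT = x_1^2x_2.
f_2 = x_1^2x_2 + x_1 + x_2, LT = x_1^2x_2.

S(f_1,f_2): lcm = x_1^2x_2. S = x_1x_2^2 + x_1.
  leading term x_1x_2^2: no divisor's leading term divides it; move x_1x_2^2 to the remainder.
  leading term x_1: no divisor's leading term divides it; move x_1 to the remainder.
  remainder x_1x_2^2 + x_1 ≠ 0; add g_3 = x_1x_2^2 + x_1 to the basis.

S(f_1,g_3): lcm = x_1^2x_2^2. S = x_1x_2^3 + x_1^2 + x_2^2.
  leading term x_1x_2^3: subtract (x_2)·g_3 from x_1x_2^3 + x_1^2 + x_2^2 → x_1^2 + x_1x_2 + x_2^2
  leading term x_1^2: no divisor's leading term divides it; move x_1^2 to the remainder.
  leading term x_1x_2: no divisor's leading term divides it; move x_1x_2 to the remainder.
  leading term x_2^2: no divisor's leading term divides it; move x_2^2 to the remainder.
  remainder x_1^2 + x_1x_2 + x_2^2 ≠ 0; add g_4 = x_1^2 + x_1x_2 + x_2^2 to the basis.

S(f_1,g_4): lcm = x_1^2x_2. S = x_2^3 + x_2.
  leading term x_2^3: no divisor's leading term divides it; move x_2^3 to the remainder.
  leading term x_2: no divisor's leading term divides it; move x_2 to the remainder.
  remainder x_2^3 + x_2 ≠ 0; add g_5 = x_2^3 + x_2 to the basis.

The other S-polynomials (S(f_2,g_3), S(f_2,g_4), S(g_3,g_4), S(f_1,g_5), S(f_2,g_5), S(g_3,g_5), S(g_4,g_5)) all reduce to 0 modulo the current basis, so we have a Gröbner basis.
Inter-reduce: drop elements whose leading term is divisible by another's, tail-reduce, and make monic.

G = {x_1x_2^2 + x_1, x_2^3 + x_2, x_1^2 + x_1x_2 + x_2^2}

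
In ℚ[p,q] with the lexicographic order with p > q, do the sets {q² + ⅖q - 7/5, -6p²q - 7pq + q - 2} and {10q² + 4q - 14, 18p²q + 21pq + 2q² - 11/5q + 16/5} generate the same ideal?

Equality of ideals is decidable: compute both reduced Gröbner bases (unique for the ordering) and check whether they agree.
Buchberger on the first generating set:
f_1 = q² + ⅖q - 7/5, LT = q².
f_2 = -6p²q - 7pq + q - 2, LT = p²q.

S(f_1,f_2): lcm = p²q². S = ⅖p²q - 7/5p² - 7/6pq² + ⅙q² - ⅓q.
  leading term p²q: subtract (-1/15)·f_2 from ⅖p²q - 7/5p² - 7/6pq² + ⅙q² - ⅓q → -7/5p² - 7/6pq² - 7/15pq + ⅙q² - 4/15q - 2/15
  leading term p²: no divisor's leading term divides it; move -7/5p² to the remainder.
  leading term pq²: subtract (-7/6p)·f_1 from -7/6pq² - 7/15pq + ⅙q² - 4/15q - 2/15 → -49/30p + ⅙q² - 4/15q - 2/15
  leading term p: no divisor's leading term divides it; move -49/30p to the remainder.
  leading term q²: subtract (⅙)·f_1 from ⅙q² - 4/15q - 2/15 → -⅓q + 1/10
  leading term q: no divisor's leading term divides it; move -⅓q to the remainder.
  leading term 1: no divisor's leading term divides it; move 1/10 to the remainder.
  remainder -7/5p² - 49/30p - ⅓q + 1/10 ≠ 0; add g_3 = -7/5p² - 49/30p - ⅓q + 1/10 to the basis.

The other S-polynomials (S(f_1,g_3), S(f_2,g_3)) all reduce to 0 modulo the current basis, so we have a Gröbner basis.
Inter-reduce: drop elements whose leading term is divisible by another's, tail-reduce, and make monic.
Reduced Gröbner basis: {p² + 7/6p + 5/21q - 1/14, q² + ⅖q - 7/5}.

Buchberger on the second generating set:
h_1 = 10q² + 4q - 14, LT = q².
h_2 = 18p²q + 21pq + 2q² - 11/5q + 16/5, LT = p²q.

S(h_1,h_2): lcm = p²q². S = ⅖p²q - 7/5p² - 7/6pq² - 1/9q³ + 11/90q² - 8/45q.
  leading term p²q: subtract (1/45)·h_2 from ⅖p²q - 7/5p² - 7/6pq² - 1/9q³ + 11/90q² - 8/45q → -7/5p² - 7/6pq² - 7/15pq - 1/9q³ + 7/90q² - 29/225q - 16/225
  leading term p²: no divisor's leading term divides it; move -7/5p² to the remainder.
  leading term pq²: subtract (-7/60p)·h_1 from -7/6pq² - 7/15pq - 1/9q³ + 7/90q² - 29/225q - 16/225 → -49/30p - 1/9q³ + 7/90q² - 29/225q - 16/225
  leading term p: no divisor's leading term divides it; move -49/30p to the remainder.
  leading term q³: subtract (-1/90q)·h_1 from -1/9q³ + 7/90q² - 29/225q - 16/225 → 11/90q² - 64/225q - 16/225
  leading term q²: subtract (11/900)·h_1 from 11/90q² - 64/225q - 16/225 → -⅓q + 1/10
  leading term q: no divisor's leading term divides it; move -⅓q to the remainder.
  leading term 1: no divisor's leading term divides it; move 1/10 to the remainder.
  remainder -7/5p² - 49/30p - ⅓q + 1/10 ≠ 0; add k_3 = -7/5p² - 49/30p - ⅓q + 1/10 to the basis.

The other S-polynomials (S(h_1,k_3), S(h_2,k_3)) all reduce to 0 modulo the current basis, so we have a Gröbner basis.
Inter-reduce: drop elements whose leading term is divisible by another's, tail-reduce, and make monic.
Reduced Gröbner basis: {p² + 7/6p + 5/21q - 1/14, q² + ⅖q - 7/5}.

These coincide, so the ideals are equal.
The choice of monomial ordering does not affect the verdict — as long as both bases are computed under the same ordering, their equality decides ideal equality.

Yes, the ideals are equal.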